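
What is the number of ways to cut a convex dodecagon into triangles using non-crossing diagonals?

16796

A convex 12-gon is triangulated into 10 triangles, and the number of such triangulations is the Catalan number C_{12−2} = C_10.
C_10 = C(20,10)/11 = 184756/11 = 16796.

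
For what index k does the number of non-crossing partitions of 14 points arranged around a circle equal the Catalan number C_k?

Non-crossing partitions of an n-element set are counted by C_n; here n = 14.

14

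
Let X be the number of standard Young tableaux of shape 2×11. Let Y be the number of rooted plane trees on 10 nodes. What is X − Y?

Standard Young tableaux of shape 2×n are counted by C_n; here n = 11. So X = C_11 = 58786.
A rooted plane tree on 10 nodes has 9 edges, and such trees are counted by C_9. So Y = C_9 = 4862.
X − Y = 58786 − 4862 = 53924.

53924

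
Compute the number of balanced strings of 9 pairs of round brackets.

4862

With 9 pairs the number of balanced bracket strings is the Catalan number C_9.
C_9 = C(18,9)/10 = 48620/10 = 4862.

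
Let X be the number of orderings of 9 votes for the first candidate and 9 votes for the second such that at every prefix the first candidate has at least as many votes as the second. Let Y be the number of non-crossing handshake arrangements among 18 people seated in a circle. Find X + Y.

Ballot sequences with n votes each where one side never trails are Dyck words, counted by C_n; here n = 9. So X = C_9 = 4862.
Non-crossing handshake pairings of 2n people are counted by C_n; 18 people gives n = 9. So Y = C_9 = 4862.
X + Y = 4862 + 4862 = 9724.

9724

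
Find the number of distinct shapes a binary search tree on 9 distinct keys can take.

Rooted binary trees with 9 nodes (each child slot possibly empty) number C_9.
C_9 = C_8 · 2(2·8+1)/(8+2) = 1430 · 34/10 = 4862.

4862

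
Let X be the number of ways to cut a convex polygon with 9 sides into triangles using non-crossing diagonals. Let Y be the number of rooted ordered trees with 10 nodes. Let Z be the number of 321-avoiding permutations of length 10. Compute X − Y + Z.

12363

Triangulations of a convex m-gon are counted by C_{m−2}; with m = 9 this is C_7. So X = C_7 = 429.
Rooted ordered (plane) trees on m nodes have m−1 edges and are counted by C_{m−1}; m = 10 gives C_9. So Y = C_9 = 4862.
For any fixed pattern of length 3, the pattern-avoiding permutations of [10] number C_10. So Z = C_10 = 16796.
X − Y + Z = 429 − 4862 + 16796 = 12363.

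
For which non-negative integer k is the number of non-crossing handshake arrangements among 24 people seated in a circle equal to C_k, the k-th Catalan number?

12

With 24 = 2·12 people, non-crossing handshake pairings are non-crossing perfect matchings on a circle, counted by C_12.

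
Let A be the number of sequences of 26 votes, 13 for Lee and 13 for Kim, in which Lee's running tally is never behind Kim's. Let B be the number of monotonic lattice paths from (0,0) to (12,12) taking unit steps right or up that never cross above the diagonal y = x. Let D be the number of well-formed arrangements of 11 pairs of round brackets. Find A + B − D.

892126

Reading a vote for the leader as '(' and for the other as ')' turns such a sequence into a balanced string of 13 pairs, so the count is C_13. So A = C_13 = 742900.
Sub-diagonal monotone paths from (0,0) to (12,12) biject with Dyck paths of semilength 12, giving C_12. So B = C_12 = 208012.
A balanced arrangement of 11 bracket pairs is a Dyck word of semilength 11, so the count is C_11. So D = C_11 = 58786.
A + B − D = 742900 + 208012 − 58786 = 892126.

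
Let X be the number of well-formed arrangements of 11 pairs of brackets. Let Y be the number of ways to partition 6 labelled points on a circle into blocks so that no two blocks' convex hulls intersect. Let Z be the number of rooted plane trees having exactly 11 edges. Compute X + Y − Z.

With 11 pairs the number of balanced bracket strings is the Catalan number C_11. So X = C_11 = 58786.
Non-crossing partitions of an n-element set are counted by C_n; here n = 6. So Y = C_6 = 132.
Rooted ordered trees with n edges are counted by C_n; here n = 11. So Z = C_11 = 58786.
X + Y − Z = 58786 + 132 − 58786 = 132.

132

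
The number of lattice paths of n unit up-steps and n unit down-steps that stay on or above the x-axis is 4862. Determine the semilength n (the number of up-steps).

9

Dyck paths of semilength n are counted by C_n. Since C_9 = 4862, the index is 9.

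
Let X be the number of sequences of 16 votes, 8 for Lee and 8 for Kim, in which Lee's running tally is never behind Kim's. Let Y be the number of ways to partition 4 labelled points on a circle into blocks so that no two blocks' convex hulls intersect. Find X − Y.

1416

Ballot sequences with n votes each where one side never trails are Dyck words, counted by C_n; here n = 8. So X = C_8 = 1430.
Non-crossing partitions of an n-element set are counted by C_n; here n = 4. So Y = C_4 = 14.
X − Y = 1430 − 14 = 1416.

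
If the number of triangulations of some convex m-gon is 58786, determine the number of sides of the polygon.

13

Triangulations of a convex m-gon are counted by C_{m−2}. Since C_11 = 58786, the index is 11.
So m − 2 = 11, giving m = 13 sides.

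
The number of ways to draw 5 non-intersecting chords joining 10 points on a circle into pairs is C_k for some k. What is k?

5

Pairing 10 circle points by 5 non-crossing chords gives C_5 matchings.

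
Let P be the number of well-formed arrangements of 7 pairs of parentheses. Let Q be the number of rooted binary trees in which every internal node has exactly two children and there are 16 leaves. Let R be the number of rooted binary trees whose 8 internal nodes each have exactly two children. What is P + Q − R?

9693844

Balanced strings of n pairs of brackets are counted by C_n; here n = 7. So P = C_7 = 429.
A full binary tree with L leaves has L−1 internal nodes and is counted by C_{L−1}; L = 16 gives C_15. So Q = C_15 = 9694845.
The number of full binary trees on 8 internal nodes is the Catalan number C_8. So R = C_8 = 1430.
P + Q − R = 429 + 9694845 − 1430 = 9693844.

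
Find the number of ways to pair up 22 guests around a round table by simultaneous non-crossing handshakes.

58786

Non-crossing handshake pairings of 2n people are counted by C_n; 22 people gives n = 11.
C_11 = C(22,11)/12 = 705432/12 = 58786.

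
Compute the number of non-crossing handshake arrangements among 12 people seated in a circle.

Non-crossing handshake pairings of 2n people are counted by C_n; 12 people gives n = 6.
C_6 = C_5 · 2(2·5+1)/(5+2) = 42 · 22/7 = 132.

132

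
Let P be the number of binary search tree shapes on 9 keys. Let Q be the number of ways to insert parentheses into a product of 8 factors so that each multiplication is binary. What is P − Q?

There are C_n binary search tree shapes on n keys; with n = 9 that is C_9. So P = C_9 = 4862.
Ways to associate a product of 8 factors correspond to binary trees on 8 leaves, so the count is C_7. So Q = C_7 = 429.
P − Q = 4862 − 429 = 4433.

4433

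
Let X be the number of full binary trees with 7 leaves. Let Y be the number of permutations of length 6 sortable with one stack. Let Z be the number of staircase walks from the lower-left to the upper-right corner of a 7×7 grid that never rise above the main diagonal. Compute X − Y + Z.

429

Full binary trees with 7 leaves have 7−1 = 6 internal nodes, so there are C_6 of them. So X = C_6 = 132.
Stack-sortable permutations are exactly the 231-avoiding ones, counted by C_n; here n = 6. So Y = C_6 = 132.
Monotone paths in an n×n grid that stay weakly below the diagonal are counted by C_n; here n = 7. So Z = C_7 = 429.
X − Y + Z = 132 − 132 + 429 = 429.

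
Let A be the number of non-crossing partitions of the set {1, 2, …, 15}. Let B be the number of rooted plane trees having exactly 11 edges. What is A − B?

9636059

Non-crossing partitions of an n-element set are counted by C_n; here n = 15. So A = C_15 = 9694845.
A rooted plane tree with 11 edges has 12 nodes, and the count is C_11. So B = C_11 = 58786.
A − B = 9694845 − 58786 = 9636059.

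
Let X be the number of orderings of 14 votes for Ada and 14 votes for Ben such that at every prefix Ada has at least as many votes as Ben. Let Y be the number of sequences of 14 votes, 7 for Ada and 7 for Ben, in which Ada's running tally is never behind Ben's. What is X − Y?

Ballot sequences with n votes each where one side never trails are Dyck words, counted by C_n; here n = 14. So X = C_14 = 2674440.
Reading a vote for the leader as '(' and for the other as ')' turns such a sequence into a balanced string of 7 pairs, so the count is C_7. So Y = C_7 = 429.
X − Y = 2674440 − 429 = 2674011.

2674011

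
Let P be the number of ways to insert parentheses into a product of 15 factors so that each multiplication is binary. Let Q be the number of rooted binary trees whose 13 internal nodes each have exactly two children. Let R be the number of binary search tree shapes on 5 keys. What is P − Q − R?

1931498

Bracketing 15 factors into binary products is counted by C_{15−1} = C_14. So P = C_14 = 2674440.
Full binary trees with n internal nodes are counted by C_n; here n = 13. So Q = C_13 = 742900.
Binary trees (left/right distinguished) on n nodes are counted by C_n; here n = 5. So R = C_5 = 42.
P − Q − R = 2674440 − 742900 − 42 = 1931498.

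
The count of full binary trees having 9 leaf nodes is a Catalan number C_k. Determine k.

8

Full binary trees with 9 leaves have 9−1 = 8 internal nodes, so there are C_8 of them.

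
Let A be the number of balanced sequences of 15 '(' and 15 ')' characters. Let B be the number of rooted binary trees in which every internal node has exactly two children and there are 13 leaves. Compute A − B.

Balanced strings of n pairs of brackets are counted by C_n; here n = 15. So A = C_15 = 9694845.
A full binary tree with L leaves has L−1 internal nodes and is counted by C_{L−1}; L = 13 gives C_12. So B = C_12 = 208012.
A − B = 9694845 − 208012 = 9486833.

9486833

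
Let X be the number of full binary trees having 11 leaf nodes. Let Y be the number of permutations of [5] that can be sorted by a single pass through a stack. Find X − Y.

16754

A full binary tree with L leaves has L−1 internal nodes and is counted by C_{L−1}; L = 11 gives C_10. So X = C_10 = 16796.
By Knuth's characterisation, the stack-sortable permutations of length 5 are the 231-avoiders, numbering C_5. So Y = C_5 = 42.
X − Y = 16796 − 42 = 16754.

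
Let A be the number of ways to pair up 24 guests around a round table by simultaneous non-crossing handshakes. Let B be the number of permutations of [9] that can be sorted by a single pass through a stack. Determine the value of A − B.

203150

Non-crossing handshake pairings of 2n people are counted by C_n; 24 people gives n = 12. So A = C_12 = 208012.
By Knuth's characterisation, the stack-sortable permutations of length 9 are the 231-avoiders, numbering C_9. So B = C_9 = 4862.
A − B = 208012 − 4862 = 203150.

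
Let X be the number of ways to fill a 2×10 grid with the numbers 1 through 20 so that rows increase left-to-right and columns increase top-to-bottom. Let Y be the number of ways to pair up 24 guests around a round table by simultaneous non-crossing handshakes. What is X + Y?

By the hook-length formula (or a Dyck-path bijection), SYT of shape 2×10 number C_10. So X = C_10 = 16796.
Non-crossing handshake pairings of 2n people are counted by C_n; 24 people gives n = 12. So Y = C_12 = 208012.
X + Y = 16796 + 208012 = 224808.

224808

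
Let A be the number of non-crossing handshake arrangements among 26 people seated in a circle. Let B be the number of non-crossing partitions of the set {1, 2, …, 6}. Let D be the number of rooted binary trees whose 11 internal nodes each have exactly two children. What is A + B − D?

With 26 = 2·13 people, non-crossing handshake pairings are non-crossing perfect matchings on a circle, counted by C_13. So A = C_13 = 742900.
Non-crossing partitions of an n-element set are counted by C_n; here n = 6. So B = C_6 = 132.
The number of full binary trees on 11 internal nodes is the Catalan number C_11. So D = C_11 = 58786.
A + B − D = 742900 + 132 − 58786 = 684246.

684246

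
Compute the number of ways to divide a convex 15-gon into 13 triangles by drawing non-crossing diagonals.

A convex 15-gon is triangulated into 13 triangles, and the number of such triangulations is the Catalan number C_{15−2} = C_13.
C_13 = C(26,13)/14 = 10400600/14 = 742900.

742900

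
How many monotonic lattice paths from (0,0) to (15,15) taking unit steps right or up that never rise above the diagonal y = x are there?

Sub-diagonal monotone paths from (0,0) to (15,15) biject with Dyck paths of semilength 15, giving C_15.
C_15 = 9694845.

9694845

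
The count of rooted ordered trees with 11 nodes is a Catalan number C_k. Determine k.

Rooted ordered (plane) trees on m nodes have m−1 edges and are counted by C_{m−1}; m = 11 gives C_10.

10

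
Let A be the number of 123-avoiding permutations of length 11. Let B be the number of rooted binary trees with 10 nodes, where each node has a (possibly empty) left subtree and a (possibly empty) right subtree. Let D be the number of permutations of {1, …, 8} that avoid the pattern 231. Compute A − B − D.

Permutations of [n] avoiding any single length-3 pattern are counted by C_n; here n = 11. So A = C_11 = 58786.
Rooted binary trees with 10 nodes (each child slot possibly empty) number C_10. So B = C_10 = 16796.
Permutations of [n] avoiding any single length-3 pattern are counted by C_n; here n = 8. So D = C_8 = 1430.
A − B − D = 58786 − 16796 − 1430 = 40560.

40560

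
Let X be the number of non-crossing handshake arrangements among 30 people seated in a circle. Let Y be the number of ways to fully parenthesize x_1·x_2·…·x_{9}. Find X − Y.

9693415

With 30 = 2·15 people, non-crossing handshake pairings are non-crossing perfect matchings on a circle, counted by C_15. So X = C_15 = 9694845.
Ways to associate a product of 9 factors correspond to binary trees on 9 leaves, so the count is C_8. So Y = C_8 = 1430.
X − Y = 9694845 − 1430 = 9693415.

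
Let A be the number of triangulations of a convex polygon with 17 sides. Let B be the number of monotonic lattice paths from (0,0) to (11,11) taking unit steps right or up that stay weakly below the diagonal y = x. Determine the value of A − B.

9636059

Triangulations of a convex m-gon are counted by C_{m−2}; with m = 17 this is C_15. So A = C_15 = 9694845.
Monotone paths in an n×n grid that stay weakly below the diagonal are counted by C_n; here n = 11. So B = C_11 = 58786.
A − B = 9694845 − 58786 = 9636059.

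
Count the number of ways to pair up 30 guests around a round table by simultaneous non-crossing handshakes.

9694845

With 30 = 2·15 people, non-crossing handshake pairings are non-crossing perfect matchings on a circle, counted by C_15.
C_15 = C(30,15)/16 = 155117520/16 = 9694845.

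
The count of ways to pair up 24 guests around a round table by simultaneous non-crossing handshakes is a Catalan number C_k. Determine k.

12

With 24 = 2·12 people, non-crossing handshake pairings are non-crossing perfect matchings on a circle, counted by C_12.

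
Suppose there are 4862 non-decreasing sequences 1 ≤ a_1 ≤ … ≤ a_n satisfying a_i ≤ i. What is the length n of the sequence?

Such sub-staircase sequences of length n are counted by C_n, and C_9 = 4862.

9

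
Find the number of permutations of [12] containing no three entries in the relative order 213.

For any fixed pattern of length 3, the pattern-avoiding permutations of [12] number C_12.
C_12 = C(24,12)/13 = 2704156/13 = 208012.

208012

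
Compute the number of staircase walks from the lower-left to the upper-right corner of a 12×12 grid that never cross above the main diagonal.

208012

Sub-diagonal monotone paths from (0,0) to (12,12) biject with Dyck paths of semilength 12, giving C_12.
C_12 = C_11 · 2(2·11+1)/(11+2) = 58786 · 46/13 = 208012.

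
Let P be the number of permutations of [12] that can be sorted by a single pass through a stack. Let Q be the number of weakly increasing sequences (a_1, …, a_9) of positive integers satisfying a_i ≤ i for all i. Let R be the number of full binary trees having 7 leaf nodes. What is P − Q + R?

By Knuth's characterisation, the stack-sortable permutations of length 12 are the 231-avoiders, numbering C_12. So P = C_12 = 208012.
Such sub-staircase sequences of length n are counted by C_n; here n = 9. So Q = C_9 = 4862.
A full binary tree with L leaves has L−1 internal nodes and is counted by C_{L−1}; L = 7 gives C_6. So R = C_6 = 132.
P − Q + R = 208012 − 4862 + 132 = 203282.

203282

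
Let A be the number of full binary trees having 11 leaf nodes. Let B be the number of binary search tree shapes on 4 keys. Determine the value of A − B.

Full binary trees with 11 leaves have 11−1 = 10 internal nodes, so there are C_10 of them. So A = C_10 = 16796.
There are C_n binary search tree shapes on n keys; with n = 4 that is C_4. So B = C_4 = 14.
A − B = 16796 − 14 = 16782.

16782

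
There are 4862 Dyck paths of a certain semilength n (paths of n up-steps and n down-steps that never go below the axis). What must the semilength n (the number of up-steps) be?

9

Dyck paths of semilength n are counted by C_n, and C_9 = 4862.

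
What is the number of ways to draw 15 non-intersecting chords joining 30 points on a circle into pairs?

9694845

Pairing 30 circle points by 15 non-crossing chords gives C_15 matchings.
C_15 = C(30,15)/16 = 155117520/16 = 9694845.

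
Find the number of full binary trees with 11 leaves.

16796

Full binary trees with 11 leaves have 11−1 = 10 internal nodes, so there are C_10 of them.
C_10 = 16796.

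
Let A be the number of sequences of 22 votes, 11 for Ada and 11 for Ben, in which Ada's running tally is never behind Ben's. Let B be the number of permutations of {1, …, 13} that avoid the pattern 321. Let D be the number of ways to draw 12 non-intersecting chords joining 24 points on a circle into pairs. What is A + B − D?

593674

Ballot sequences with n votes each where one side never trails are Dyck words, counted by C_n; here n = 11. So A = C_11 = 58786.
Permutations of [n] avoiding any single length-3 pattern are counted by C_n; here n = 13. So B = C_13 = 742900.
Pairing 24 circle points by 12 non-crossing chords gives C_12 matchings. So D = C_12 = 208012.
A + B − D = 58786 + 742900 − 208012 = 593674.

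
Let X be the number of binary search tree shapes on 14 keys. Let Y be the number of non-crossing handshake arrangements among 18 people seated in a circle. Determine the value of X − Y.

2669578

Rooted binary trees with 14 nodes (each child slot possibly empty) number C_14. So X = C_14 = 2674440.
Non-crossing handshake pairings of 2n people are counted by C_n; 18 people gives n = 9. So Y = C_9 = 4862.
X − Y = 2674440 − 4862 = 2669578.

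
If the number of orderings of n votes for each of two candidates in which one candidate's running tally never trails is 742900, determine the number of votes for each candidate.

13

Such ballot sequences with n votes each are counted by C_n. The Catalan number equal to 742900 is C_13.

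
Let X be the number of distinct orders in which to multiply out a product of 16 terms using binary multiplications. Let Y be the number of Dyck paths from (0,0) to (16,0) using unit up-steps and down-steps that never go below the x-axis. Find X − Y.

9693415

Ways to associate a product of 16 factors correspond to binary trees on 16 leaves, so the count is C_15. So X = C_15 = 9694845.
A Dyck path with 8 up-steps and 8 down-steps has semilength 8, so there are C_8 of them. So Y = C_8 = 1430.
X − Y = 9694845 − 1430 = 9693415.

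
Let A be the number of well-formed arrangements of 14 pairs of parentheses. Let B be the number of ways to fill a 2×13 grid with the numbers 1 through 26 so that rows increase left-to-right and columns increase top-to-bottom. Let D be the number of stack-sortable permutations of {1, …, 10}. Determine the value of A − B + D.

A balanced arrangement of 14 bracket pairs is a Dyck word of semilength 14, so the count is C_14. So A = C_14 = 2674440.
By the hook-length formula (or a Dyck-path bijection), SYT of shape 2×13 number C_13. So B = C_13 = 742900.
Stack-sortable permutations are exactly the 231-avoiding ones, counted by C_n; here n = 10. So D = C_10 = 16796.
A − B + D = 2674440 − 742900 + 16796 = 1948336.

1948336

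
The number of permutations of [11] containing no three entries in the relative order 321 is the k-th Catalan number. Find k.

11

For any fixed pattern of length 3, the pattern-avoiding permutations of [11] number C_11.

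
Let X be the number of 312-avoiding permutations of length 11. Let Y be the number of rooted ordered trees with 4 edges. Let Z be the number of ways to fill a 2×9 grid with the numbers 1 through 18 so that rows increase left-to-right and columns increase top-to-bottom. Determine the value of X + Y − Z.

Permutations of [n] avoiding any single length-3 pattern are counted by C_n; here n = 11. So X = C_11 = 58786.
Rooted ordered trees with n edges are counted by C_n; here n = 4. So Y = C_4 = 14.
Standard Young tableaux of shape 2×n are counted by C_n; here n = 9. So Z = C_9 = 4862.
X + Y − Z = 58786 + 14 − 4862 = 53938.

53938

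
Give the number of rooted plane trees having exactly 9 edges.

Rooted ordered trees with n edges are counted by C_n; here n = 9.
C_9 = 4862.

4862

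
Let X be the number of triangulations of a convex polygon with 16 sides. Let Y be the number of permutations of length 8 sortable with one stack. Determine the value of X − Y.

A convex 16-gon is triangulated into 14 triangles, and the number of such triangulations is the Catalan number C_{16−2} = C_14. So X = C_14 = 2674440.
Stack-sortable permutations are exactly the 231-avoiding ones, counted by C_n; here n = 8. So Y = C_8 = 1430.
X − Y = 2674440 − 1430 = 2673010.

2673010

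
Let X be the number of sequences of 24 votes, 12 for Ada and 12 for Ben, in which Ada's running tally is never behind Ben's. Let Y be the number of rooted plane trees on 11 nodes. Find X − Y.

191216

Ballot sequences with n votes each where one side never trails are Dyck words, counted by C_n; here n = 12. So X = C_12 = 208012.
Rooted ordered (plane) trees on m nodes have m−1 edges and are counted by C_{m−1}; m = 11 gives C_10. So Y = C_10 = 16796.
X − Y = 208012 − 16796 = 191216.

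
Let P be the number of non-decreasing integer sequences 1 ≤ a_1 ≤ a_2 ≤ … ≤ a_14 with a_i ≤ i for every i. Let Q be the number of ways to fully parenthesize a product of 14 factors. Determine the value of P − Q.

1931540

Such sub-staircase sequences of length n are counted by C_n; here n = 14. So P = C_14 = 2674440.
Ways to associate a product of 14 factors correspond to binary trees on 14 leaves, so the count is C_13. So Q = C_13 = 742900.
P − Q = 2674440 − 742900 = 1931540.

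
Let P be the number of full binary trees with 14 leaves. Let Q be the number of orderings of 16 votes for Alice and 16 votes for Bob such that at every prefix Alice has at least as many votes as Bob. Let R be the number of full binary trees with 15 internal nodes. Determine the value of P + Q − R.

A full binary tree with L leaves has L−1 internal nodes and is counted by C_{L−1}; L = 14 gives C_13. So P = C_13 = 742900.
Reading a vote for the leader as '(' and for the other as ')' turns such a sequence into a balanced string of 16 pairs, so the count is C_16. So Q = C_16 = 35357670.
The number of full binary trees on 15 internal nodes is the Catalan number C_15. So R = C_15 = 9694845.
P + Q − R = 742900 + 35357670 − 9694845 = 26405725.

26405725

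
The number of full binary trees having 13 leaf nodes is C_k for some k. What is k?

A full binary tree with L leaves has L−1 internal nodes and is counted by C_{L−1}; L = 13 gives C_12.

12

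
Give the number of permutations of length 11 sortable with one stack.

By Knuth's characterisation, the stack-sortable permutations of length 11 are the 231-avoiders, numbering C_11.
C_11 = C(22,11)/12 = 705432/12 = 58786.

58786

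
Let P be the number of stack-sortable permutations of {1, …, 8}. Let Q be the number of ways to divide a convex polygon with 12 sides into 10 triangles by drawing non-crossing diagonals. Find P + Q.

18226

By Knuth's characterisation, the stack-sortable permutations of length 8 are the 231-avoiders, numbering C_8. So P = C_8 = 1430.
The number of triangulations of a 12-gon is the Catalan number C_10 (index = sides − 2). So Q = C_10 = 16796.
P + Q = 1430 + 16796 = 18226.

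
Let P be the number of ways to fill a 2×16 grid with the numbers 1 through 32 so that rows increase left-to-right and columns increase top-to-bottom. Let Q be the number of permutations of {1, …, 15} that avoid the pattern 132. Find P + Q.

45052515

By the hook-length formula (or a Dyck-path bijection), SYT of shape 2×16 number C_16. So P = C_16 = 35357670.
For any fixed pattern of length 3, the pattern-avoiding permutations of [15] number C_15. So Q = C_15 = 9694845.
P + Q = 35357670 + 9694845 = 45052515.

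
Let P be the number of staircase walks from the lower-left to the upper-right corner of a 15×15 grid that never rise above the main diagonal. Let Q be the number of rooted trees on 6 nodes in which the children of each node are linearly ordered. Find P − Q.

Sub-diagonal monotone paths from (0,0) to (15,15) biject with Dyck paths of semilength 15, giving C_15. So P = C_15 = 9694845.
A rooted plane tree on 6 nodes has 5 edges, and such trees are counted by C_5. So Q = C_5 = 42.
P − Q = 9694845 − 42 = 9694803.

9694803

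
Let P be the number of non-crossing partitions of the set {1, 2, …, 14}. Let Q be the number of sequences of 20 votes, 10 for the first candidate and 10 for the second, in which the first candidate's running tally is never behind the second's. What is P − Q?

Non-crossing partitions of an n-element set are counted by C_n; here n = 14. So P = C_14 = 2674440.
Reading a vote for the leader as '(' and for the other as ')' turns such a sequence into a balanced string of 10 pairs, so the count is C_10. So Q = C_10 = 16796.
P − Q = 2674440 − 16796 = 2657644.

2657644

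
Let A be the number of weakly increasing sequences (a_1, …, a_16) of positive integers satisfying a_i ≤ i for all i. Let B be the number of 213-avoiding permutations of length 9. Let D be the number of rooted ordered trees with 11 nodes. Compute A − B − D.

35336012

Weakly increasing sequences with a_i ≤ i biject with Dyck paths of semilength 16, so there are C_16. So A = C_16 = 35357670.
Permutations of [n] avoiding any single length-3 pattern are counted by C_n; here n = 9. So B = C_9 = 4862.
Rooted ordered (plane) trees on m nodes have m−1 edges and are counted by C_{m−1}; m = 11 gives C_10. So D = C_10 = 16796.
A − B − D = 35357670 − 4862 − 16796 = 35336012.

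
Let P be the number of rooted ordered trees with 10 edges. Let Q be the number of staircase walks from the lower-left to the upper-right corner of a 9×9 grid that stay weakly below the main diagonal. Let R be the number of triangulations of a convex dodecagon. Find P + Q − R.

4862

A rooted plane tree with 10 edges has 11 nodes, and the count is C_10. So P = C_10 = 16796.
Monotone paths in an n×n grid that stay weakly below the diagonal are counted by C_n; here n = 9. So Q = C_9 = 4862.
Triangulations of a convex m-gon are counted by C_{m−2}; with m = 12 this is C_10. So R = C_10 = 16796.
P + Q − R = 16796 + 4862 − 16796 = 4862.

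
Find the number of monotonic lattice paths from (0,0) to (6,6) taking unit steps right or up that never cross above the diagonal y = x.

132

Sub-diagonal monotone paths from (0,0) to (6,6) biject with Dyck paths of semilength 6, giving C_6.
C_6 = C(12,6)/7 = 924/7 = 132.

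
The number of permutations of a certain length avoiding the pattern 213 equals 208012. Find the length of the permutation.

12

Permutations of [n] avoiding a fixed length-3 pattern are counted by C_n. The Catalan number equal to 208012 is C_12.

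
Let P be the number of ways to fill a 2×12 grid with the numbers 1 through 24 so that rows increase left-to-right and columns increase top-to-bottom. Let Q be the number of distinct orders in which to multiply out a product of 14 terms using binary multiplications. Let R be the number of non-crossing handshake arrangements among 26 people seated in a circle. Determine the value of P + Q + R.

Standard Young tableaux of shape 2×n are counted by C_n; here n = 12. So P = C_12 = 208012.
Ways to associate a product of 14 factors correspond to binary trees on 14 leaves, so the count is C_13. So Q = C_13 = 742900.
Non-crossing handshake pairings of 2n people are counted by C_n; 26 people gives n = 13. So R = C_13 = 742900.
P + Q + R = 208012 + 742900 + 742900 = 1693812.

1693812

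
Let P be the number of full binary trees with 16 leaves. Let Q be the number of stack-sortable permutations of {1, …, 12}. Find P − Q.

9486833

Full binary trees with 16 leaves have 16−1 = 15 internal nodes, so there are C_15 of them. So P = C_15 = 9694845.
By Knuth's characterisation, the stack-sortable permutations of length 12 are the 231-avoiders, numbering C_12. So Q = C_12 = 208012.
P − Q = 9694845 − 208012 = 9486833.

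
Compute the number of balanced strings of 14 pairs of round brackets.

Balanced strings of n pairs of brackets are counted by C_n; here n = 14.
C_14 = C(28,14)/15 = 40116600/15 = 2674440.

2674440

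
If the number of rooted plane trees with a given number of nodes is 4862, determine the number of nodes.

10

Rooted ordered trees on m nodes are counted by C_{m−1}; 4862 = C_9.
So the index is 9, and the number of nodes is 9 + 1 = 10.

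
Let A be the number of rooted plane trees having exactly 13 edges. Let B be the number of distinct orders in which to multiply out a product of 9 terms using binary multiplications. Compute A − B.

A rooted plane tree with 13 edges has 14 nodes, and the count is C_13. So A = C_13 = 742900.
Bracketing 9 factors into binary products is counted by C_{9−1} = C_8. So B = C_8 = 1430.
A − B = 742900 − 1430 = 741470.

741470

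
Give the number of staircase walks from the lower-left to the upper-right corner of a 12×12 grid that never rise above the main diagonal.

208012

Sub-diagonal monotone paths from (0,0) to (12,12) biject with Dyck paths of semilength 12, giving C_12.
C_12 = C(24,12)/13 = 2704156/13 = 208012.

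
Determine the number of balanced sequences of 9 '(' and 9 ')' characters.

4862

With 9 pairs the number of balanced bracket strings is the Catalan number C_9.
C_9 = C(18,9)/10 = 48620/10 = 4862.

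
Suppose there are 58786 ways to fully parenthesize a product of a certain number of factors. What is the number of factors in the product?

12

Parenthesizations of m factors are counted by C_{m−1}, and C_11 = 58786.
So the index is 11, and the number of factors is 11 + 1 = 12.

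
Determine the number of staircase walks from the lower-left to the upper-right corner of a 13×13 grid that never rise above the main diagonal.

742900

Monotone paths in an n×n grid that stay weakly below the diagonal are counted by C_n; here n = 13.
C_13 = C_12 · 2(2·12+1)/(12+2) = 208012 · 50/14 = 742900.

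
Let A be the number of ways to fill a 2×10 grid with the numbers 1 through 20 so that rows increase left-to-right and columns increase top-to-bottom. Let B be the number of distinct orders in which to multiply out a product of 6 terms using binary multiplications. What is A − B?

16754

By the hook-length formula (or a Dyck-path bijection), SYT of shape 2×10 number C_10. So A = C_10 = 16796.
Bracketing 6 factors into binary products is counted by C_{6−1} = C_5. So B = C_5 = 42.
A − B = 16796 − 42 = 16754.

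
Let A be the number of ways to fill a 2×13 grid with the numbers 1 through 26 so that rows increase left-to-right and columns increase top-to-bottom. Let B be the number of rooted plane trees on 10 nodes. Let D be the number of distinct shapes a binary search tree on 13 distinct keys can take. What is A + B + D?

1490662

Standard Young tableaux of shape 2×n are counted by C_n; here n = 13. So A = C_13 = 742900.
Rooted ordered (plane) trees on m nodes have m−1 edges and are counted by C_{m−1}; m = 10 gives C_9. So B = C_9 = 4862.
There are C_n binary search tree shapes on n keys; with n = 13 that is C_13. So D = C_13 = 742900.
A + B + D = 742900 + 4862 + 742900 = 1490662.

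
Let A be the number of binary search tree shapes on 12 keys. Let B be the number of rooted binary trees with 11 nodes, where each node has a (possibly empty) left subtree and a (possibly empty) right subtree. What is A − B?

Binary trees (left/right distinguished) on n nodes are counted by C_n; here n = 12. So A = C_12 = 208012.
Binary trees (left/right distinguished) on n nodes are counted by C_n; here n = 11. So B = C_11 = 58786.
A − B = 208012 − 58786 = 149226.

149226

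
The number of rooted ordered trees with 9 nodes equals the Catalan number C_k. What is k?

Rooted ordered (plane) trees on m nodes have m−1 edges and are counted by C_{m−1}; m = 9 gives C_8.

8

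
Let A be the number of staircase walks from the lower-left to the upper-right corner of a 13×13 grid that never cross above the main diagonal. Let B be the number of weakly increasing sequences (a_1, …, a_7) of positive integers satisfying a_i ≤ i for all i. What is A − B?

Monotone paths in an n×n grid that stay weakly below the diagonal are counted by C_n; here n = 13. So A = C_13 = 742900.
Weakly increasing sequences with a_i ≤ i biject with Dyck paths of semilength 7, so there are C_7. So B = C_7 = 429.
A − B = 742900 − 429 = 742471.

742471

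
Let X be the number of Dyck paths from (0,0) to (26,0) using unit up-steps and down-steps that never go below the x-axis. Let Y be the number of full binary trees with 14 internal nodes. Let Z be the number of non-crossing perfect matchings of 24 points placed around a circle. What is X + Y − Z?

3209328

Dyck paths of semilength n (length 2n) are counted by C_n; here n = 13. So X = C_13 = 742900.
Full binary trees with n internal nodes are counted by C_n; here n = 14. So Y = C_14 = 2674440.
Pairing 24 circle points by 12 non-crossing chords gives C_12 matchings. So Z = C_12 = 208012.
X + Y − Z = 742900 + 2674440 − 208012 = 3209328.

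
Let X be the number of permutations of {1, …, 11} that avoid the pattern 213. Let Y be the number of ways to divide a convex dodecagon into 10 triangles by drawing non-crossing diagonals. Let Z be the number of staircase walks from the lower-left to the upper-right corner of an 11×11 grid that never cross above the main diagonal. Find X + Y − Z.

Permutations of [n] avoiding any single length-3 pattern are counted by C_n; here n = 11. So X = C_11 = 58786.
The number of triangulations of a 12-gon is the Catalan number C_10 (index = sides − 2). So Y = C_10 = 16796.
Sub-diagonal monotone paths from (0,0) to (11,11) biject with Dyck paths of semilength 11, giving C_11. So Z = C_11 = 58786.
X + Y − Z = 58786 + 16796 − 58786 = 16796.

16796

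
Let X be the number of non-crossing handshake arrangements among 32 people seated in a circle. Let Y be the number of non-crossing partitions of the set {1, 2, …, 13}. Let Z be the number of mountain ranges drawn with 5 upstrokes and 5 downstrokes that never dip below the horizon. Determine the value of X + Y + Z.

36100612

With 32 = 2·16 people, non-crossing handshake pairings are non-crossing perfect matchings on a circle, counted by C_16. So X = C_16 = 35357670.
The non-crossing partitions of [13] form a lattice of size C_13. So Y = C_13 = 742900.
A Dyck path with 5 up-steps and 5 down-steps has semilength 5, so there are C_5 of them. So Z = C_5 = 42.
X + Y + Z = 35357670 + 742900 + 42 = 36100612.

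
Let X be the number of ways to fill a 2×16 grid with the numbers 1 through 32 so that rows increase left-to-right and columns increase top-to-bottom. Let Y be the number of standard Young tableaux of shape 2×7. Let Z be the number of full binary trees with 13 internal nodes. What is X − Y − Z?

34614341

By the hook-length formula (or a Dyck-path bijection), SYT of shape 2×16 number C_16. So X = C_16 = 35357670.
Standard Young tableaux of shape 2×n are counted by C_n; here n = 7. So Y = C_7 = 429.
Full binary trees with n internal nodes are counted by C_n; here n = 13. So Z = C_13 = 742900.
X − Y − Z = 35357670 − 429 − 742900 = 34614341.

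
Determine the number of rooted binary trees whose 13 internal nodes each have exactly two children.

The number of full binary trees on 13 internal nodes is the Catalan number C_13.
C_13 = C(26,13)/14 = 10400600/14 = 742900.

742900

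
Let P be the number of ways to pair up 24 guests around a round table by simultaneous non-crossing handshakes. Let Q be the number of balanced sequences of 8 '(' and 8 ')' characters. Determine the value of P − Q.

With 24 = 2·12 people, non-crossing handshake pairings are non-crossing perfect matchings on a circle, counted by C_12. So P = C_12 = 208012.
Balanced strings of n pairs of brackets are counted by C_n; here n = 8. So Q = C_8 = 1430.
P − Q = 208012 − 1430 = 206582.

206582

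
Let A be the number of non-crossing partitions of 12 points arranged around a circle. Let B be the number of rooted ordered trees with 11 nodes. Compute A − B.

191216

The non-crossing partitions of [12] form a lattice of size C_12. So A = C_12 = 208012.
A rooted plane tree on 11 nodes has 10 edges, and such trees are counted by C_10. So B = C_10 = 16796.
A − B = 208012 − 16796 = 191216.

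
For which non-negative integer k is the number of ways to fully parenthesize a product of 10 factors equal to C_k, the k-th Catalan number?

Parenthesizations of m factors correspond to full binary trees with m leaves, counted by C_{m−1}; m = 10 gives C_9.

9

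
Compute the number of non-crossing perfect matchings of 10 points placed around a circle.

42

Non-crossing perfect matchings of 2n points on a circle are counted by C_n; with 10 points, n = 5.
C_5 = C_4 · 2(2·4+1)/(4+2) = 14 · 18/6 = 42.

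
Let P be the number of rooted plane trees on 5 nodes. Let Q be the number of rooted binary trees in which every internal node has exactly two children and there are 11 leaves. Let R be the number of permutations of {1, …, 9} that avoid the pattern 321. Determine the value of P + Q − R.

Rooted ordered (plane) trees on m nodes have m−1 edges and are counted by C_{m−1}; m = 5 gives C_4. So P = C_4 = 14.
A full binary tree with L leaves has L−1 internal nodes and is counted by C_{L−1}; L = 11 gives C_10. So Q = C_10 = 16796.
Permutations of [n] avoiding any single length-3 pattern are counted by C_n; here n = 9. So R = C_9 = 4862.
P + Q − R = 14 + 16796 − 4862 = 11948.

11948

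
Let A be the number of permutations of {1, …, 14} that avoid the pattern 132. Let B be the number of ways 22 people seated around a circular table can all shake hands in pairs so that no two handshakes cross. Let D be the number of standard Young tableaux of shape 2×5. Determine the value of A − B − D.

2615612

For any fixed pattern of length 3, the pattern-avoiding permutations of [14] number C_14. So A = C_14 = 2674440.
Non-crossing handshake pairings of 2n people are counted by C_n; 22 people gives n = 11. So B = C_11 = 58786.
By the hook-length formula (or a Dyck-path bijection), SYT of shape 2×5 number C_5. So D = C_5 = 42.
A − B − D = 2674440 − 58786 − 42 = 2615612.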